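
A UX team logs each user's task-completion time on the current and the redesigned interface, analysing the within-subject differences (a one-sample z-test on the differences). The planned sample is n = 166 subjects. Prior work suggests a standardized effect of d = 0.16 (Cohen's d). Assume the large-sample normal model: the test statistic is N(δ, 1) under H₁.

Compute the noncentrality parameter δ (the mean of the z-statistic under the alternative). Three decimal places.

δ ≈ 2.061

The noncentrality parameter scales effect size by the design's sample-size factor: δ = d·√n = 0.16 × √166 = 2.0615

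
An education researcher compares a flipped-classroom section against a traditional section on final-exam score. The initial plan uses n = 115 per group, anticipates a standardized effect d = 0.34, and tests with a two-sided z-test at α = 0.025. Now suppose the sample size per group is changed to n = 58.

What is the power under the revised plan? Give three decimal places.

With n = 58 per group: δ = d·√(n/2) = 0.34 × √(58/2) = 1.8310. Critical value z_{0.0125} = 2.241.
Revised power = Φ(δ − 2.241) + Φ(−δ − 2.241) = Φ(-0.410) + Φ(-4.072) = 0.3407 + 0.0000 = 0.3408.

Power ≈ 0.341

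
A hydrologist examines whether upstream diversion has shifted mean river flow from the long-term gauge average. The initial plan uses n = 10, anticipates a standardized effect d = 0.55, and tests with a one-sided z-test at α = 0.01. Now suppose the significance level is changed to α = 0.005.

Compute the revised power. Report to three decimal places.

δ = d·√n = 0.55 × √10 = 1.7393 (unchanged). New critical value: z_{0.005} = 2.576.
Revised power = Φ(δ − 2.576) = Φ(-0.837) = 0.2014.

Power ≈ 0.201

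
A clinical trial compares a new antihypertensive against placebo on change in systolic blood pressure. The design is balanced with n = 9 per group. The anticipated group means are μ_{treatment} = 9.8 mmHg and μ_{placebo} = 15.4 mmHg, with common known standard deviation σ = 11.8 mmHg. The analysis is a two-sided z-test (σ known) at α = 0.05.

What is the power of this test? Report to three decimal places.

Power ≈ 0.172

Standardized effect: d = |μ_{treatment} − μ_{placebo}| / σ = |9.8 − 15.4| / 11.8 = 0.4746
Noncentrality parameter: δ = d·√(n/2) = 0.4746 × √(9/2) = 1.0067
Critical value for a two-sided test at α = 0.05: z_{α/2} = 1.960.
Power = Φ(δ − 1.960) + Φ(−δ − 1.960) = Φ(-0.953) + Φ(-2.967) = 0.1702 + 0.0015 = 0.1717.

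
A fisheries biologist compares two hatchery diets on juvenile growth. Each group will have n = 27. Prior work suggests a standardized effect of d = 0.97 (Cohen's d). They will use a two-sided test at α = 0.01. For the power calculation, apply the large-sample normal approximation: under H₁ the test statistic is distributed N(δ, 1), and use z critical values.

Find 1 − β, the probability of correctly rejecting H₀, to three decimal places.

Noncentrality parameter: δ = d·√(n/2) = 0.97 × √(27/2) = 3.5640
Critical value for a two-sided test at α = 0.01: z_{α/2} = 2.576.
Power = Φ(δ − 2.576) + Φ(−δ − 2.576) = Φ(0.988) + Φ(-6.140) = 0.8385 + 0.0000 = 0.8385.

Power ≈ 0.838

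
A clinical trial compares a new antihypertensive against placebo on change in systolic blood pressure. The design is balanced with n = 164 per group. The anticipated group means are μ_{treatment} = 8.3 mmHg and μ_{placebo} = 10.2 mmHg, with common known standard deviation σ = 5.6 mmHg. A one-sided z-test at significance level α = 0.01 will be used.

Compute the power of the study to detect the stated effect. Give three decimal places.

Standardized effect: d = |μ_{treatment} − μ_{placebo}| / σ = |8.3 − 10.2| / 5.6 = 0.3393
Noncentrality parameter: δ = d·√(n/2) = 0.3393 × √(164/2) = 3.0724
One-sided α = 0.01 → critical value z_{0.01} = 2.326.
Power = P(Z > 2.326 − δ) = Φ(0.746) = 0.7722.

Power ≈ 0.772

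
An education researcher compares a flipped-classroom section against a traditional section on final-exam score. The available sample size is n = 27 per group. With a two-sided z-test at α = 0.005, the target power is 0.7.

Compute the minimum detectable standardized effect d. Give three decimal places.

d ≈ 0.907

Required noncentrality: δ = z_{0.0025} + z_{0.30} = 2.807 + 0.524 = 3.331.
(Lower-tail contribution to power is negligible for δ > 0.)
δ = d·√(n/2) ⇒ d = δ/√(n/2) = 3.331/√(27/2) = 0.9067.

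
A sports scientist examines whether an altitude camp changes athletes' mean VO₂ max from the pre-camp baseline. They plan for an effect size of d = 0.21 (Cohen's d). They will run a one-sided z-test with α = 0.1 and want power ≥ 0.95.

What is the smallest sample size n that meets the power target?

Set Φ(δ − 1.282) = 0.95; then δ − 1.282 = Φ⁻¹(0.95) = 1.645, giving δ = 2.926.
δ = d·√n ⇒ n = (δ/d)² = (2.926 / 0.21)² = 194.19.
Round up to the next whole unit.

n = 195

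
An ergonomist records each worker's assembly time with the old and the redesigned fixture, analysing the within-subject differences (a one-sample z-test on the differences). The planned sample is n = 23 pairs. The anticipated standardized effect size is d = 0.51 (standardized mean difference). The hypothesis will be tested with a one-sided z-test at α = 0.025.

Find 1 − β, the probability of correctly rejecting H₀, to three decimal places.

Power ≈ 0.686

Noncentrality parameter: δ = d·√n = 0.51 × √23 = 2.4459
Critical value for a one-sided test at α = 0.025: z_α = 1.960.
Power = P(Z > 1.960 − δ) = Φ(0.486) = 0.6865.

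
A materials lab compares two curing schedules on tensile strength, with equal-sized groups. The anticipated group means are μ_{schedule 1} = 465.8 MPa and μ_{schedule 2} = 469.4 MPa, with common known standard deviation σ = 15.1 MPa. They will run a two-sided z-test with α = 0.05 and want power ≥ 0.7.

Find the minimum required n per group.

Standardized effect: d = |μ_{schedule 1} − μ_{schedule 2}| / σ = |465.8 − 469.4| / 15.1 = 0.2384
Set Φ(δ − 1.960) = 0.7; then δ − 1.960 = Φ⁻¹(0.7) = 0.524, giving δ = 2.484.
(The Φ(−δ − z_{α/2}) term is vanishingly small for δ > 0 and is dropped in the standard sample-size formula.)
δ = d·√(n/2) ⇒ n = 2(δ/d)² = 2 × (2.484 / 0.2384)² = 217.17.
Round up to the next whole unit.

n = 218 per group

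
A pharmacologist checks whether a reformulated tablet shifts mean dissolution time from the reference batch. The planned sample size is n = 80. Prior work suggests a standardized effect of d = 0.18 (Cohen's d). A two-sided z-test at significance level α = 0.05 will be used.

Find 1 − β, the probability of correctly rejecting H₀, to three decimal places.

Power ≈ 0.363

Noncentrality parameter: δ = d·√n = 0.18 × √80 = 1.6100
Two-sided α = 0.05 → critical value z_{0.025} = 1.960.
Power = Φ(δ − 1.960) + Φ(−δ − 1.960) = Φ(-0.350) + Φ(-3.570) = 0.3632 + 0.0002 = 0.3633.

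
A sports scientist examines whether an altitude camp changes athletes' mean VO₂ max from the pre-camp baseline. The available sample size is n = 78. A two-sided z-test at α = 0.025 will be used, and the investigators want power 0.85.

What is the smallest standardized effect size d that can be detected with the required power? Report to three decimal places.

Need Φ(δ − 2.241) = 0.85, so δ = 2.241 + 1.036 = 3.278.
(The second rejection-region term Φ(−δ − z_{α/2}) is negligible and dropped.)
δ = d·√n ⇒ d = δ/√n = 3.278/√78 = 0.3711.

d ≈ 0.371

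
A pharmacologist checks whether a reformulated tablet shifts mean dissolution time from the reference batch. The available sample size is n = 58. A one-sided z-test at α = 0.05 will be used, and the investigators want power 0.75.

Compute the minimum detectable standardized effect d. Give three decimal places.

Need Φ(δ − 1.645) = 0.75, so δ = 1.645 + 0.674 = 2.319.
δ = d·√n ⇒ d = δ/√n = 2.319/√58 = 0.3045.

d ≈ 0.305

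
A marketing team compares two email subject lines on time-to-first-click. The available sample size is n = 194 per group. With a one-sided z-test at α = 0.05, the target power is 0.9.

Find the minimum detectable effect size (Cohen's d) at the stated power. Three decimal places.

d ≈ 0.297

Required noncentrality: δ = z_{0.05} + z_{0.10} = 1.645 + 1.282 = 2.926.
δ = d·√(n/2) ⇒ d = δ/√(n/2) = 2.926/√(194/2) = 0.2971.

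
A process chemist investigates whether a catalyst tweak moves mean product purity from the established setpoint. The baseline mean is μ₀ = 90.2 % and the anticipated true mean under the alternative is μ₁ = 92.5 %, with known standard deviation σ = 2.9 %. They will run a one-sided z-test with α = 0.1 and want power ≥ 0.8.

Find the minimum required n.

n = 8

Standardized effect: d = |μ₁ − μ₀| / σ = |92.5 − 90.2| / 2.9 = 0.7931
For power 0.8 need Φ(δ − z_{0.1}) = 0.8, so δ = z_{0.1} + z_{0.20} = 1.282 + 0.842 = 2.123.
δ = d·√n ⇒ n = (δ/d)² = (2.123 / 0.7931)² = 7.17.
Round up to the next whole unit.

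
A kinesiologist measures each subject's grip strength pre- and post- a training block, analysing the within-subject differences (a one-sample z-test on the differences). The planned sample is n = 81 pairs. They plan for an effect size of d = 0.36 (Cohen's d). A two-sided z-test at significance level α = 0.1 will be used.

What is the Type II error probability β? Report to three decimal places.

β ≈ 0.055

Noncentrality parameter: δ = d·√n = 0.36 × √81 = 3.2400
Two-sided α = 0.1 → critical value z_{0.05} = 1.645.
Power = Φ(δ − 1.645) + Φ(−δ − 1.645) = Φ(1.595) + Φ(-4.885) = 0.9447 + 0.0000 = 0.9447.
Type II error: β = 1 − power = 1 − 0.9447 = 0.0553.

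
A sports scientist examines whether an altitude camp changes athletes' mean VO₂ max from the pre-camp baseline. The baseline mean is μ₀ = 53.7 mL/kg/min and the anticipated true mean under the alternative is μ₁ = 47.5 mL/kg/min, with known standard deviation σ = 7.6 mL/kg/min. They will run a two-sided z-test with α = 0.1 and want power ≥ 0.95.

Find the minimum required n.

n = 17

Standardized effect: d = |μ₁ − μ₀| / σ = |47.5 − 53.7| / 7.6 = 0.8158
For power 0.95 need Φ(δ − z_{0.05}) = 0.95, so δ = z_{0.05} + z_{0.05} = 1.645 + 1.645 = 3.290.
(For δ > 0 the lower-tail rejection region contributes negligibly to power, so the one-term inversion is standard.)
δ = d·√n ⇒ n = (δ/d)² = (3.290 / 0.8158)² = 16.26.
Rounding up, n = 17.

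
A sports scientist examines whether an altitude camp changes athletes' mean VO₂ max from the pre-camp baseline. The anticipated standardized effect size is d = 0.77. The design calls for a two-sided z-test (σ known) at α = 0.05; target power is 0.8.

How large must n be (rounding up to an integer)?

n = 14

Set Φ(δ − 1.960) = 0.8; then δ − 1.960 = Φ⁻¹(0.8) = 0.842, giving δ = 2.802.
(Ignoring the negligible lower-tail rejection probability gives the usual closed-form inversion.)
δ = d·√n ⇒ n = (δ/d)² = (2.802 / 0.77)² = 13.24.
Round up to the next whole unit.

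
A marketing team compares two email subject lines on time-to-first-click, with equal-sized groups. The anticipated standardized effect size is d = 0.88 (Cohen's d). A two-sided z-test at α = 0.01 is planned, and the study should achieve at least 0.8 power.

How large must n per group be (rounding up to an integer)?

Set Φ(δ − 2.576) = 0.8; then δ − 2.576 = Φ⁻¹(0.8) = 0.842, giving δ = 3.417.
(For δ > 0 the lower-tail rejection region contributes negligibly to power, so the one-term inversion is standard.)
δ = d·√(n/2) ⇒ n = 2(δ/d)² = 2 × (3.417 / 0.88)² = 30.16.
Rounding up, n = 31 per group.

n = 31 per group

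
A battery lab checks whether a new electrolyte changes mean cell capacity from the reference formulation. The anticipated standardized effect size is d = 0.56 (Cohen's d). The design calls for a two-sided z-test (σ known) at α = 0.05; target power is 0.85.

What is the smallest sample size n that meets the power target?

For power 0.85 need Φ(δ − z_{0.025}) = 0.85, so δ = z_{0.025} + z_{0.15} = 1.960 + 1.036 = 2.996.
(For δ > 0 the lower-tail rejection region contributes negligibly to power, so the one-term inversion is standard.)
δ = d·√n ⇒ n = (δ/d)² = (2.996 / 0.56)² = 28.63.
Round up to the next whole unit.

n = 29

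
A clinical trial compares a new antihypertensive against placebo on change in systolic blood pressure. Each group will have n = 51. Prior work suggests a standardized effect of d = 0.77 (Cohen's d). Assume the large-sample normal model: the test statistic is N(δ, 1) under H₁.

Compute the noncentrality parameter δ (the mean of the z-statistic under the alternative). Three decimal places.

δ ≈ 3.888

δ = d·√(n/2) = 0.77 × √(51/2) = 3.8883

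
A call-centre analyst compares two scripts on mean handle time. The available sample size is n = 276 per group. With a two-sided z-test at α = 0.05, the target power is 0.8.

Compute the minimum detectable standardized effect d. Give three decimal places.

Need Φ(δ − 1.960) = 0.8, so δ = 1.960 + 0.842 = 2.802.
(The second rejection-region term Φ(−δ − z_{α/2}) is negligible and dropped.)
δ = d·√(n/2) ⇒ d = δ/√(n/2) = 2.802/√(276/2) = 0.2385.

d ≈ 0.238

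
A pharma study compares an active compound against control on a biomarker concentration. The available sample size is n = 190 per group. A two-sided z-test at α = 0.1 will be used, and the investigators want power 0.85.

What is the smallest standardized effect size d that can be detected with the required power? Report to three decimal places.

Required noncentrality: δ = z_{0.05} + z_{0.15} = 1.645 + 1.036 = 2.681.
(The second rejection-region term Φ(−δ − z_{α/2}) is negligible and dropped.)
δ = d·√(n/2) ⇒ d = δ/√(n/2) = 2.681/√(190/2) = 0.2751.

d ≈ 0.275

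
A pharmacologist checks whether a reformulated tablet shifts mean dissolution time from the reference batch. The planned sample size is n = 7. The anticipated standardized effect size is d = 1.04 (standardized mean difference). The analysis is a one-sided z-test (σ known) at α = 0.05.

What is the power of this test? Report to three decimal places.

Power ≈ 0.866

Noncentrality parameter: δ = d·√n = 1.04 × √7 = 2.7516
Critical value for a one-sided test at α = 0.05: z_α = 1.645.
Power = Φ(δ − 1.645) = Φ(1.107) = 0.8658.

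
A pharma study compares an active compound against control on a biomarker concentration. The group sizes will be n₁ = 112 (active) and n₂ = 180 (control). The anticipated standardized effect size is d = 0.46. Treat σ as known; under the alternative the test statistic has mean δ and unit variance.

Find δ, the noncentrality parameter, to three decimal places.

δ ≈ 3.822

δ = d / √(1/n₁ + 1/n₂) = 0.46 / √(1/112 + 1/180) = 3.8222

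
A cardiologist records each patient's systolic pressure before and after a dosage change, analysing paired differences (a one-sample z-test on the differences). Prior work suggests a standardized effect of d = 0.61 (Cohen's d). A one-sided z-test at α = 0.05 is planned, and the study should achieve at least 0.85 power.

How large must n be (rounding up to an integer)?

n = 20

For power 0.85 need Φ(δ − z_{0.05}) = 0.85, so δ = z_{0.05} + z_{0.15} = 1.645 + 1.036 = 2.681.
δ = d·√n ⇒ n = (δ/d)² = (2.681 / 0.61)² = 19.32.
Round up to the next whole unit.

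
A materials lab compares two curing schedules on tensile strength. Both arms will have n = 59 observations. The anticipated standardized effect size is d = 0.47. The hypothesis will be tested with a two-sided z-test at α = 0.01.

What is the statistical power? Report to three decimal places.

Power ≈ 0.491

Noncentrality parameter: δ = d·√(n/2) = 0.47 × √(59/2) = 2.5528
Two-sided α = 0.01 → critical value z_{0.005} = 2.576.
Power = Φ(δ − 2.576) + Φ(−δ − 2.576) = Φ(-0.023) + Φ(-5.129) = 0.4908 + 0.0000 = 0.4908.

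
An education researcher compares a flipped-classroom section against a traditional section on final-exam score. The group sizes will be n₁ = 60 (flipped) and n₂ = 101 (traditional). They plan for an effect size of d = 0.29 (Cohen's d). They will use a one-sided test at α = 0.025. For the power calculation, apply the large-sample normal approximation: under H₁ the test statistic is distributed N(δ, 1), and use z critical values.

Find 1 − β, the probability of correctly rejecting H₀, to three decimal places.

Power ≈ 0.428

Noncentrality parameter: δ = d / √(1/n₁ + 1/n₂) = 0.29 / √(1/60 + 1/101) = 1.7792
Critical value for a one-sided test at α = 0.025: z_α = 1.960.
Power = P(Z > 1.960 − δ) = Φ(-0.181) = 0.4283.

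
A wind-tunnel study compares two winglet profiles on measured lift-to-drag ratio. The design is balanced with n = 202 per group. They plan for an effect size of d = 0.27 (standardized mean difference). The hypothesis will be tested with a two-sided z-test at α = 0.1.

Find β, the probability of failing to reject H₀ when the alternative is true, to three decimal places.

β ≈ 0.143

Noncentrality parameter: δ = d·√(n/2) = 0.27 × √(202/2) = 2.7135
Critical value for a two-sided test at α = 0.1: z_{α/2} = 1.645.
Power = Φ(δ − 1.645) + Φ(−δ − 1.645) = Φ(1.069) + Φ(-4.358) = 0.8574 + 0.0000 = 0.8574.
Type II error: β = 1 − power = 1 − 0.8574 = 0.1426.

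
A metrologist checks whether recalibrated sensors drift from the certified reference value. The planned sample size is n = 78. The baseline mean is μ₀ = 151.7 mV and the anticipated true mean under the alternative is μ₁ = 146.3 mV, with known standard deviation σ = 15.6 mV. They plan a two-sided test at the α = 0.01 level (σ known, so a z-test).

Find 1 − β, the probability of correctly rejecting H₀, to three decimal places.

Power ≈ 0.685

Standardized effect: d = |μ₁ − μ₀| / σ = |146.3 − 151.7| / 15.6 = 0.3462
Noncentrality parameter: δ = d·√n = 0.3462 × √78 = 3.0571
Two-sided α = 0.01 → critical value z_{0.005} = 2.576.
Power = Φ(δ − 2.576) + Φ(−δ − 2.576) = Φ(0.481) + Φ(-5.633) = 0.6849 + 0.0000 = 0.6849.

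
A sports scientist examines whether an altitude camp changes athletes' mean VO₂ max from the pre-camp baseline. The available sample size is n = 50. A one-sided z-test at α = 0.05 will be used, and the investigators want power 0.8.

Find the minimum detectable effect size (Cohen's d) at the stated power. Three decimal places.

d ≈ 0.352

Need Φ(δ − 1.645) = 0.8, so δ = 1.645 + 0.842 = 2.486.
δ = d·√n ⇒ d = δ/√n = 2.486/√50 = 0.3516.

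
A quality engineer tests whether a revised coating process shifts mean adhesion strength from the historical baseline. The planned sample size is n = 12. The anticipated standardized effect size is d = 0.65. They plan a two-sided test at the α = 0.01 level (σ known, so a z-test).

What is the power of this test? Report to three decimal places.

Noncentrality parameter: δ = d·√n = 0.65 × √12 = 2.2517
Two-sided α = 0.01 → critical value z_{0.005} = 2.576.
Power = Φ(δ − 2.576) + Φ(−δ − 2.576) = Φ(-0.324) + Φ(-4.827) = 0.3729 + 0.0000 = 0.3729.

Power ≈ 0.373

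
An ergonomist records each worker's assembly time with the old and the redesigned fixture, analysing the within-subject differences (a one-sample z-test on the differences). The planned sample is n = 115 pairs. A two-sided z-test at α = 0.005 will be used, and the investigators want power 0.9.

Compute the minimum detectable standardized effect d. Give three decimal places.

d ≈ 0.381

Need Φ(δ − 2.807) = 0.9, so δ = 2.807 + 1.282 = 4.089.
(Lower-tail contribution to power is negligible for δ > 0.)
δ = d·√n ⇒ d = δ/√n = 4.089/√115 = 0.3813.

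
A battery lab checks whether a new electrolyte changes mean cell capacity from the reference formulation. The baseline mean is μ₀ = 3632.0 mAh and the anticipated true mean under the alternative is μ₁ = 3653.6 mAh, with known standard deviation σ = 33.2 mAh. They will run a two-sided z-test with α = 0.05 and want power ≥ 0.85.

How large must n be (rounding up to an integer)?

n = 22

Standardized effect: d = |μ₁ − μ₀| / σ = |3653.6 − 3632.0| / 33.2 = 0.6506
Set Φ(δ − 1.960) = 0.85; then δ − 1.960 = Φ⁻¹(0.85) = 1.036, giving δ = 2.996.
(For δ > 0 the lower-tail rejection region contributes negligibly to power, so the one-term inversion is standard.)
δ = d·√n ⇒ n = (δ/d)² = (2.996 / 0.6506)² = 21.21.
Rounding up, n = 22.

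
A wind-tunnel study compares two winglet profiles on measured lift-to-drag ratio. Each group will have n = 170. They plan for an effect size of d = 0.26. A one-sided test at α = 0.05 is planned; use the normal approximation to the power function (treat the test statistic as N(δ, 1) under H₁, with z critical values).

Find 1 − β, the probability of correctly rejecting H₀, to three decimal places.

Noncentrality parameter: δ = d·√(n/2) = 0.26 × √(170/2) = 2.3971
One-sided α = 0.05 → critical value z_{0.05} = 1.645.
Power = Φ(δ − 1.645) = Φ(0.752) = 0.7740.

Power ≈ 0.774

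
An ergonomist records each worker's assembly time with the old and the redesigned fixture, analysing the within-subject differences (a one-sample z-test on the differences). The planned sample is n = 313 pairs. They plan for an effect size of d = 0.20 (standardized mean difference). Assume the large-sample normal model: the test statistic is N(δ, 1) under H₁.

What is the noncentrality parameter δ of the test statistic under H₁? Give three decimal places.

δ ≈ 3.538

The noncentrality parameter scales effect size by the design's sample-size factor: δ = d·√n = 0.20 × √313 = 3.5384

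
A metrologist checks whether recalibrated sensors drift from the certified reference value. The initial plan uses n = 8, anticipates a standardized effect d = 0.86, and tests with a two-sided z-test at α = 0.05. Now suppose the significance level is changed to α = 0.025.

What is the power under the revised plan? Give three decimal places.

δ = d·√n = 0.86 × √8 = 2.4324 (unchanged). New critical value: z_{0.0125} = 2.241.
Revised power = Φ(δ − 2.241) + Φ(−δ − 2.241) = Φ(0.191) + Φ(-4.674) = 0.5758 + 0.0000 = 0.5758.

Power ≈ 0.576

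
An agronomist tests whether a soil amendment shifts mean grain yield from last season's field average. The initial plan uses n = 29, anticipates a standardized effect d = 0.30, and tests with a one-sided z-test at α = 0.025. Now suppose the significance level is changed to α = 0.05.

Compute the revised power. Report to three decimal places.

Power ≈ 0.488

δ = d·√n = 0.30 × √29 = 1.6155 (unchanged). New critical value: z_{0.05} = 1.645.
Revised power = Φ(δ − 1.645) = Φ(-0.029) = 0.4883.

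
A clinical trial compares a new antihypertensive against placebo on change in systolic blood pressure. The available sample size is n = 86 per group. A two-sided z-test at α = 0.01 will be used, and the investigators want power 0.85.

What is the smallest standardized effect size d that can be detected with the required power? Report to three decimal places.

Need Φ(δ − 2.576) = 0.85, so δ = 2.576 + 1.036 = 3.612.
(Lower-tail contribution to power is negligible for δ > 0.)
δ = d·√(n/2) ⇒ d = δ/√(n/2) = 3.612/√(86/2) = 0.5509.

d ≈ 0.551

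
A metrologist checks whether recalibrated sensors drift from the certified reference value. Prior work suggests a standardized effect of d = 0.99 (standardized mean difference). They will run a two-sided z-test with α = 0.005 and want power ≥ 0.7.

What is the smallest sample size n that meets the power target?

n = 12

Set Φ(δ − 2.807) = 0.7; then δ − 2.807 = Φ⁻¹(0.7) = 0.524, giving δ = 3.331.
(Ignoring the negligible lower-tail rejection probability gives the usual closed-form inversion.)
δ = d·√n ⇒ n = (δ/d)² = (3.331 / 0.99)² = 11.32.
Round up to the next whole unit.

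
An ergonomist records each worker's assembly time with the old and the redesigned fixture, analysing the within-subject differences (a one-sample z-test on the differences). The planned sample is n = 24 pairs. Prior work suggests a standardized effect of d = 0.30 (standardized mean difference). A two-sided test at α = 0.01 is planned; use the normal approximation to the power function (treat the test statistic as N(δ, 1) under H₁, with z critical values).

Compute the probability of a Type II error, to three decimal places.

Noncentrality parameter: δ = d·√n = 0.30 × √24 = 1.4697
Critical value for a two-sided test at α = 0.01: z_{α/2} = 2.576.
Power = Φ(δ − 2.576) + Φ(−δ − 2.576) = Φ(-1.106) + Φ(-4.046) = 0.1343 + 0.0000 = 0.1344.
Type II error: β = 1 − power = 1 − 0.1344 = 0.8656.

β ≈ 0.866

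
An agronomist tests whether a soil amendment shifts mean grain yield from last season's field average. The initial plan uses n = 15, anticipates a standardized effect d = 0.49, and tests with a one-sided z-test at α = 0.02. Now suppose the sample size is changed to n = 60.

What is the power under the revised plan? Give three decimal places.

Power ≈ 0.959

With n = 60: δ = d·√n = 0.49 × √60 = 3.7955. Critical value z_{0.02} = 2.054.
Revised power = Φ(δ − 2.054) = Φ(1.742) = 0.9592.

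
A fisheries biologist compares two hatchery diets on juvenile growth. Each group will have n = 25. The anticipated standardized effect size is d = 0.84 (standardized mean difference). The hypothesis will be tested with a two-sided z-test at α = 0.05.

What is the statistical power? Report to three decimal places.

Noncentrality parameter: δ = d·√(n/2) = 0.84 × √(25/2) = 2.9698
Two-sided α = 0.05 → critical value z_{0.025} = 1.960.
Power = Φ(δ − 1.960) + Φ(−δ − 1.960) = Φ(1.010) + Φ(-4.930) = 0.8437 + 0.0000 = 0.8437.

Power ≈ 0.844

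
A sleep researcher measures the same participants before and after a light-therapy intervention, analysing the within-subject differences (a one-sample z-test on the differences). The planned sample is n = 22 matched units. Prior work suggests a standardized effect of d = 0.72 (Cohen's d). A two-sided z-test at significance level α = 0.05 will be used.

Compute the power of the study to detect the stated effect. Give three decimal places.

Noncentrality parameter: δ = d·√n = 0.72 × √22 = 3.3771
Critical value for a two-sided test at α = 0.05: z_{α/2} = 1.960.
Power = Φ(δ − 1.960) + Φ(−δ − 1.960) = Φ(1.417) + Φ(-5.337) = 0.9218 + 0.0000 = 0.9218.

Power ≈ 0.922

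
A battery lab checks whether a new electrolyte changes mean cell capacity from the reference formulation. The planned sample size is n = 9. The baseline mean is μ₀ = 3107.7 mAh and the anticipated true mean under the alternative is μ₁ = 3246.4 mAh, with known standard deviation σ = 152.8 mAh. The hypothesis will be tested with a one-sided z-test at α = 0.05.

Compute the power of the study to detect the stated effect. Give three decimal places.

Standardized effect: d = |μ₁ − μ₀| / σ = |3246.4 − 3107.7| / 152.8 = 0.9077
Noncentrality parameter: δ = d·√n = 0.9077 × √9 = 2.7232
Critical value for a one-sided test at α = 0.05: z_α = 1.645.
Power = P(Z > 1.645 − δ) = Φ(1.078) = 0.8596.

Power ≈ 0.860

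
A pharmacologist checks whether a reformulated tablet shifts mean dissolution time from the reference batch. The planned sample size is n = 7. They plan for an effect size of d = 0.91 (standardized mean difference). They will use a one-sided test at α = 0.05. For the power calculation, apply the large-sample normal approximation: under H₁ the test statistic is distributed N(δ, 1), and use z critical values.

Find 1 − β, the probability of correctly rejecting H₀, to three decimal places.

Power ≈ 0.777

Noncentrality parameter: δ = d·√n = 0.91 × √7 = 2.4076
Critical value for a one-sided test at α = 0.05: z_α = 1.645.
Power = Φ(δ − 1.645) = Φ(0.763) = 0.7772.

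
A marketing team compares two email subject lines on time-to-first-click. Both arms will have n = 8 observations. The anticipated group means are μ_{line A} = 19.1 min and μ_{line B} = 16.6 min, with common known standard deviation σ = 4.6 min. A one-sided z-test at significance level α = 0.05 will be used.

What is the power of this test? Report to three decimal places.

Power ≈ 0.288

Standardized effect: d = |μ_{line A} − μ_{line B}| / σ = |19.1 − 16.6| / 4.6 = 0.5435
Noncentrality parameter: δ = d·√(n/2) = 0.5435 × √(8/2) = 1.0870
Critical value for a one-sided test at α = 0.05: z_α = 1.645.
Power = P(Z > 1.645 − δ) = Φ(-0.558) = 0.2885.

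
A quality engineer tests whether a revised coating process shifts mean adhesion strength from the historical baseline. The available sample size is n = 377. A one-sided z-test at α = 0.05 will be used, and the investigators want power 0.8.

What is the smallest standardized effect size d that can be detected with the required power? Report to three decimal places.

d ≈ 0.128

Required noncentrality: δ = z_{0.05} + z_{0.20} = 1.645 + 0.842 = 2.486.
δ = d·√n ⇒ d = δ/√n = 2.486/√377 = 0.1281.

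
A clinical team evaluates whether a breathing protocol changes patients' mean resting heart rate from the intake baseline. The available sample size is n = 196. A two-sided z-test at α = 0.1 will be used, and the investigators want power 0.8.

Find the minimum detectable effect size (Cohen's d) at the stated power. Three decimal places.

Need Φ(δ − 1.645) = 0.8, so δ = 1.645 + 0.842 = 2.486.
(Lower-tail contribution to power is negligible for δ > 0.)
δ = d·√n ⇒ d = δ/√n = 2.486/√196 = 0.1776.

d ≈ 0.178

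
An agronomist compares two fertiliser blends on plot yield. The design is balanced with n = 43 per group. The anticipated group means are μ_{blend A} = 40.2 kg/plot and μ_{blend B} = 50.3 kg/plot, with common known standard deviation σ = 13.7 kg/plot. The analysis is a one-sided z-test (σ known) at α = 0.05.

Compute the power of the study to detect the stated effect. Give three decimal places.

Power ≈ 0.962

Standardized effect: d = |μ_{blend A} − μ_{blend B}| / σ = |40.2 − 50.3| / 13.7 = 0.7372
Noncentrality parameter: δ = d·√(n/2) = 0.7372 × √(43/2) = 3.4184
One-sided α = 0.05 → critical value z_{0.05} = 1.645.
Power = Φ(δ − 1.645) = Φ(1.774) = 0.9619.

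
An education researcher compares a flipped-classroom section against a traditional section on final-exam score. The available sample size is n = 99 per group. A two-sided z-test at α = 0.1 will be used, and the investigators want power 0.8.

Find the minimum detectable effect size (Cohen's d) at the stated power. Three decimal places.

Required noncentrality: δ = z_{0.05} + z_{0.20} = 1.645 + 0.842 = 2.486.
(The second rejection-region term Φ(−δ − z_{α/2}) is negligible and dropped.)
δ = d·√(n/2) ⇒ d = δ/√(n/2) = 2.486/√(99/2) = 0.3534.

d ≈ 0.353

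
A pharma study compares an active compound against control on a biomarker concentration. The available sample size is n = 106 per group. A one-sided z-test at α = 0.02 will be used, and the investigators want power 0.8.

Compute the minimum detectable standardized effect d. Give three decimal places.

Required noncentrality: δ = z_{0.02} + z_{0.20} = 2.054 + 0.842 = 2.895.
δ = d·√(n/2) ⇒ d = δ/√(n/2) = 2.895/√(106/2) = 0.3977.

d ≈ 0.398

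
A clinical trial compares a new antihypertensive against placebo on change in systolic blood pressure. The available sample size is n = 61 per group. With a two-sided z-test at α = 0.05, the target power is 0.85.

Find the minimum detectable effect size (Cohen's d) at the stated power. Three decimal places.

d ≈ 0.543

Required noncentrality: δ = z_{0.025} + z_{0.15} = 1.960 + 1.036 = 2.996.
(The second rejection-region term Φ(−δ − z_{α/2}) is negligible and dropped.)
δ = d·√(n/2) ⇒ d = δ/√(n/2) = 2.996/√(61/2) = 0.5426.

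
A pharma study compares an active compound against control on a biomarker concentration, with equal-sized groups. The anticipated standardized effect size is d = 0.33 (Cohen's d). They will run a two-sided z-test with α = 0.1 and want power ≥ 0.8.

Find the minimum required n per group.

n = 114 per group

For power 0.8 need Φ(δ − z_{0.05}) = 0.8, so δ = z_{0.05} + z_{0.20} = 1.645 + 0.842 = 2.486.
(The Φ(−δ − z_{α/2}) term is vanishingly small for δ > 0 and is dropped in the standard sample-size formula.)
δ = d·√(n/2) ⇒ n = 2(δ/d)² = 2 × (2.486 / 0.33)² = 113.55.
Rounding up, n = 114 per group.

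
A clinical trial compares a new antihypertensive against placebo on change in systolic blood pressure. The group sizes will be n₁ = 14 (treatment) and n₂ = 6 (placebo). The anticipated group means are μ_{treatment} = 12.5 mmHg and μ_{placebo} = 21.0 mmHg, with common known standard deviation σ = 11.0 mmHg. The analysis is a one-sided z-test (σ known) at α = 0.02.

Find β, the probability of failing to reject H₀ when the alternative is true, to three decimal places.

Standardized effect: d = |μ_{treatment} − μ_{placebo}| / σ = |12.5 − 21.0| / 11.0 = 0.7727
Noncentrality parameter: δ = d / √(1/n₁ + 1/n₂) = 0.7727 / √(1/14 + 1/6) = 1.5836
One-sided α = 0.02 → critical value z_{0.02} = 2.054.
Power = P(Z > 2.054 − δ) = Φ(-0.470) = 0.3191.
Type II error: β = 1 − power = 1 − 0.3191 = 0.6809.

β ≈ 0.681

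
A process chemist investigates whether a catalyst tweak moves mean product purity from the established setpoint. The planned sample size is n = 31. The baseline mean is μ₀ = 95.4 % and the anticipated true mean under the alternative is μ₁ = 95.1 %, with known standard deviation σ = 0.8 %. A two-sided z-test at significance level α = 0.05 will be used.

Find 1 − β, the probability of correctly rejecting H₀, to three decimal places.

Standardized effect: d = |μ₁ − μ₀| / σ = |95.1 − 95.4| / 0.8 = 0.3750
Noncentrality parameter: δ = d·√n = 0.3750 × √31 = 2.0879
Two-sided α = 0.05 → critical value z_{0.025} = 1.960.
Power = Φ(δ − 1.960) + Φ(−δ − 1.960) = Φ(0.128) + Φ(-4.048) = 0.5509 + 0.0000 = 0.5509.

Power ≈ 0.551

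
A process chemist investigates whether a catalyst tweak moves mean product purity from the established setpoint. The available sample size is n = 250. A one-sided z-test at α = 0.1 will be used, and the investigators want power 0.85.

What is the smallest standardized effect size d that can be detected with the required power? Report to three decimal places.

Required noncentrality: δ = z_{0.1} + z_{0.15} = 1.282 + 1.036 = 2.318.
δ = d·√n ⇒ d = δ/√n = 2.318/√250 = 0.1466.

d ≈ 0.147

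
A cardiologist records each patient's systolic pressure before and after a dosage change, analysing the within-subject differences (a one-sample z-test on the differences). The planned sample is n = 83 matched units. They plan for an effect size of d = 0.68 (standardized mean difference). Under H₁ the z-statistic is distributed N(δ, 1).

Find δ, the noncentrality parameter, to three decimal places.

δ ≈ 6.195

δ = d·√n = 0.68 × √83 = 6.1951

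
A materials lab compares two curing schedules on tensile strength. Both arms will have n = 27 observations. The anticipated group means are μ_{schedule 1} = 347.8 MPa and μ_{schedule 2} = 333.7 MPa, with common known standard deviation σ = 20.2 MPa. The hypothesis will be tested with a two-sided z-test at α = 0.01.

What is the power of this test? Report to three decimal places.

Power ≈ 0.496

Standardized effect: d = |μ_{schedule 1} − μ_{schedule 2}| / σ = |347.8 − 333.7| / 20.2 = 0.6980
Noncentrality parameter: δ = d·√(n/2) = 0.6980 × √(27/2) = 2.5647
Two-sided α = 0.01 → critical value z_{0.005} = 2.576.
Power = Φ(δ − 2.576) + Φ(−δ − 2.576) = Φ(-0.011) + Φ(-5.141) = 0.4956 + 0.0000 = 0.4956.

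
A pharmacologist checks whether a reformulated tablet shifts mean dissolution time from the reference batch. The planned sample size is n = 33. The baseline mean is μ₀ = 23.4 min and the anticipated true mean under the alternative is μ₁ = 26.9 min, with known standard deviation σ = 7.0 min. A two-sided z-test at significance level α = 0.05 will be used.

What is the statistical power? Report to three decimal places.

Standardized effect: d = |μ₁ − μ₀| / σ = |26.9 − 23.4| / 7.0 = 0.5000
Noncentrality parameter: δ = d·√n = 0.5000 × √33 = 2.8723
Critical value for a two-sided test at α = 0.05: z_{α/2} = 1.960.
Power = Φ(δ − 1.960) + Φ(−δ − 1.960) = Φ(0.912) + Φ(-4.832) = 0.8192 + 0.0000 = 0.8192.

Power ≈ 0.819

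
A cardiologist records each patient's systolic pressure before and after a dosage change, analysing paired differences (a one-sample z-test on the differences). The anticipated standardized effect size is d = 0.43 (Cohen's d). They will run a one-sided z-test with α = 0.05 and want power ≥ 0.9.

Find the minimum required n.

n = 47

For power 0.9 need Φ(δ − z_{0.05}) = 0.9, so δ = z_{0.05} + z_{0.10} = 1.645 + 1.282 = 2.926.
δ = d·√n ⇒ n = (δ/d)² = (2.926 / 0.43)² = 46.32.
Rounding up, n = 47.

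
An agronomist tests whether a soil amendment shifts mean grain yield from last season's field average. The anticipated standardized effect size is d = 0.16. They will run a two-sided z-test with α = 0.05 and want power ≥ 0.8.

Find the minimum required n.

n = 307

For power 0.8 need Φ(δ − z_{0.025}) = 0.8, so δ = z_{0.025} + z_{0.20} = 1.960 + 0.842 = 2.802.
(The Φ(−δ − z_{α/2}) term is vanishingly small for δ > 0 and is dropped in the standard sample-size formula.)
δ = d·√n ⇒ n = (δ/d)² = (2.802 / 0.16)² = 306.60.
Rounding up, n = 307.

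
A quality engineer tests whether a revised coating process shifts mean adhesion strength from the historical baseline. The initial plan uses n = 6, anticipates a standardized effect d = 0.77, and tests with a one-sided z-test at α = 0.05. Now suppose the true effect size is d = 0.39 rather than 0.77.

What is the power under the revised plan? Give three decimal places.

Power ≈ 0.245

With d = 0.39: δ = d·√n = 0.39 × √6 = 0.9553. Critical value z_{0.05} = 1.645.
Revised power = Φ(δ − 1.645) = Φ(-0.690) = 0.2452.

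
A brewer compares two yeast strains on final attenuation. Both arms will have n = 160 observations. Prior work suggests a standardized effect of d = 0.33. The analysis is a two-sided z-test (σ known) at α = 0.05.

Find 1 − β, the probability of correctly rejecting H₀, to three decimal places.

Power ≈ 0.839

Noncentrality parameter: δ = d·√(n/2) = 0.33 × √(160/2) = 2.9516
Two-sided α = 0.05 → critical value z_{0.025} = 1.960.
Power = Φ(δ − 1.960) + Φ(−δ − 1.960) = Φ(0.992) + Φ(-4.912) = 0.8393 + 0.0000 = 0.8393.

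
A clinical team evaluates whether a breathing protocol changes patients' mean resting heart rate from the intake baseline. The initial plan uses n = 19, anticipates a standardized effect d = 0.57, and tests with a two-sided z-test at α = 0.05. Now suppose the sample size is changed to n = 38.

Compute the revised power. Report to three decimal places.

With n = 38: δ = d·√n = 0.57 × √38 = 3.5137. Critical value z_{0.025} = 1.960.
Revised power = Φ(δ − 1.960) + Φ(−δ − 1.960) = Φ(1.554) + Φ(-5.474) = 0.9399 + 0.0000 = 0.9399.

Power ≈ 0.940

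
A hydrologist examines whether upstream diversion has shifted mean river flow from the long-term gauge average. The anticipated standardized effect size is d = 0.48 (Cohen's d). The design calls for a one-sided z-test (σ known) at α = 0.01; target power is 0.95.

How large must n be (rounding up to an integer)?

For power 0.95 need Φ(δ − z_{0.01}) = 0.95, so δ = z_{0.01} + z_{0.05} = 2.326 + 1.645 = 3.971.
δ = d·√n ⇒ n = (δ/d)² = (3.971 / 0.48)² = 68.45.
Rounding up, n = 69.

n = 69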